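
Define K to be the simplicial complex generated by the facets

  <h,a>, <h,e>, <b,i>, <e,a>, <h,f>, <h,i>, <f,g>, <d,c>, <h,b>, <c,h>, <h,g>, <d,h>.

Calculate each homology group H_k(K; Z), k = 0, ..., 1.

H_0 = Z,  H_1 = Z^4.

K has 9 vertices, 12 edges.
rank ∂_0 = 0, rank ∂_1 = 8 ⇒ b_0 = 9 − 0 − 8 = 1; all invariant factors of ∂_1 are 1 so no torsion. So H_0 ≅ Z.
rank ∂_1 = 8, rank ∂_2 = 0 ⇒ b_1 = 12 − 8 − 0 = 4. So H_1 ≅ Z^4.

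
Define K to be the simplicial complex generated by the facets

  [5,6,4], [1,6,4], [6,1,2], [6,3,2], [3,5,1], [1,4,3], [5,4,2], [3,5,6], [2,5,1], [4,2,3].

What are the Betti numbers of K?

Take the total order 1 < 2 < 3 < 4 < 5 < 6 on the vertex set. Then K (dimension 2) consists of the simplices:

  0-simplices (6): [1], [2], [3], [4], [5], [6]
  1-simplices (15): [1,2], [1,3], [1,4], [1,5], [1,6], [2,3], [2,4], [2,5], [2,6], [3,4], [3,5], [3,6], [4,5], [4,6], [5,6]
  2-simplices (10): [1,2,5], [1,2,6], [1,3,4], [1,3,5], [1,4,6], [2,3,4], [2,3,6], [2,4,5], [3,5,6], [4,5,6]

giving chain groups C_0 ≅ Z^6, C_1 ≅ Z^15, C_2 ≅ Z^10.

Boundary ∂_1: C_1 → C_0 is given by ∂[p,q] = [q] − [p].
As a 6×15 matrix over Z this has rank 5, with invariant factors (1,1,1,1,1).

The boundary map ∂_2: C_2 → C_1 sends each 2-simplex [p,q,r] to [q,r] − [p,r] + [p,q]. For instance
  ∂[1,4,6] = [4,6] − [1,6] + [1,4],
  ∂[2,4,5] = [4,5] − [2,5] + [2,4].
This gives a 15×10 integer matrix of rank 10; reducing to Smith normal form yields diagonal entries (1,1,1,1,1,1,1,1,1,2).

Now H_k = ker ∂_k / im ∂_{k+1}, so:

  H_0: rank C_0 − rank ∂_1 = 6 − 5 = 1, and the invariant factors of ∂_1 are all 1, so H_0 ≅ Z.
  H_1: rank ker ∂_1 − rank ∂_2 = (15 − 5) − 10 = 0, and ∂_2 has invariant factor 2 > 1, so H_1 ≅ Z/2.
  H_2: rank ker ∂_2 − rank ∂_3 = (10 − 10) − 0 = 0, and there is no ∂_3, so H_2 ≅ 0.

As a check, the Euler characteristic is 6 − 15 + 10 = 1, which agrees with 1 − 0 + 0 = 1.

Hence the Betti numbers are b_0 = 1, b_1 = 0, b_2 = 0.

b_0 = 1, b_1 = 0, b_2 = 0.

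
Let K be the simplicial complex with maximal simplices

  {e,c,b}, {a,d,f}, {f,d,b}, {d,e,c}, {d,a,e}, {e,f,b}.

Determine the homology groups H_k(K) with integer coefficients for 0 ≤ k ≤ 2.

We work with the vertex ordering a < b < c < d < e < f. The simplices of K, each written with vertices in increasing order, are:

  0-simplices (6): a, b, c, d, e, f
  1-simplices (12): ad, ae, af, bc, bd, be, bf, cd, ce, de, df, ef
  2-simplices (6): ade, adf, bce, bdf, bef, cde

giving chain groups C_0 ≅ Z^6, C_1 ≅ Z^12, C_2 ≅ Z^6.

The boundary map ∂_1: C_1 → C_0 is given by ∂[p,q] = [q] − [p].
This gives a 6×12 integer matrix of rank 5; reducing to Smith normal form yields diagonal entries (1,1,1,1,1).

Boundary ∂_2: C_2 → C_1 sends each 2-simplex [p,q,r] to [q,r] − [p,r] + [p,q]. For instance
  ∂ade = de − ae + ad,
  ∂adf = df − af + ad.
The resulting 12×6 matrix has rank 6, and its Smith normal form has invariant factors (1,1,1,1,1,1).

Computing H_k = (kernel of ∂_k) / (image of ∂_{k+1}):

  H_0: rank C_0 − rank ∂_1 = 6 − 5 = 1, and the invariant factors of ∂_1 are all 1, so H_0 ≅ Z.
  H_1: rank ker ∂_1 − rank ∂_2 = (12 − 5) − 6 = 1, and the invariant factors of ∂_2 are all 1, so H_1 ≅ Z.
  H_2: rank ker ∂_2 − rank ∂_3 = (6 − 6) − 0 = 0, and there is no ∂_3, so H_2 ≅ 0.

As a check, the Euler characteristic is 6 − 12 + 6 = 0, which agrees with 1 − 1 + 0 = 0.

H_0 ≅ Z,  H_1 ≅ Z,  H_2 = 0.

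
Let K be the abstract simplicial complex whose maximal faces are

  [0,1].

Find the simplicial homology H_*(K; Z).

H_0 = Z,  H_1 = 0.

K has 2 vertices, 1 edge.
rank ∂_0 = 0, rank ∂_1 = 1 ⇒ b_0 = 2 − 0 − 1 = 1; all invariant factors of ∂_1 are 1 so no torsion. So H_0 = Z.
rank ∂_1 = 1, rank ∂_2 = 0 ⇒ b_1 = 1 − 1 − 0 = 0. So H_1 = 0.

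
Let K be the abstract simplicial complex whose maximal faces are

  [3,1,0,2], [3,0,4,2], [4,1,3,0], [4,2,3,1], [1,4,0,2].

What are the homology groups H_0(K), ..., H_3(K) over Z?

Take the total order 0 < 1 < 2 < 3 < 4 on the vertex set. Then K (dimension 3) consists of the simplices:

  0-simplices (5): [0], [1], [2], [3], [4]
  1-simplices (10): [0,1], [0,2], [0,3], [0,4], [1,2], [1,3], [1,4], [2,3], [2,4], [3,4]
  2-simplices (10): [0,1,2], [0,1,3], [0,1,4], [0,2,3], [0,2,4], [0,3,4], [1,2,3], [1,2,4], [1,3,4], [2,3,4]
  3-simplices (5): [0,1,2,3], [0,1,2,4], [0,1,3,4], [0,2,3,4], [1,2,3,4]

giving chain groups C_0 ≅ Z^5, C_1 ≅ Z^10, C_2 ≅ Z^10, C_3 ≅ Z^5.

The boundary map ∂_1: C_1 → C_0 sends each edge [p,q] (with p < q) to q − p.
This gives a 5×10 integer matrix of rank 4; reducing to Smith normal form yields diagonal entries (1,1,1,1).

The boundary map ∂_2: C_2 → C_1 maps a triangle to the signed sum of its edges. For instance
  ∂[0,2,4] = [2,4] − [0,4] + [0,2],
  ∂[0,2,3] = [2,3] − [0,3] + [0,2].
This gives a 10×10 integer matrix of rank 6; reducing to Smith normal form yields diagonal entries (1,1,1,1,1,1).

∂_3: C_3 → C_2 sends each 3-simplex σ to the alternating sum Σ_i (−1)^i (σ with its i-th vertex removed). For instance
  ∂[1,2,3,4] = [2,3,4] − [1,3,4] + [1,2,4] − [1,2,3],
  ∂[0,1,2,4] = [1,2,4] − [0,2,4] + [0,1,4] − [0,1,2].
The 10×5 boundary matrix has rank 4 and Smith normal form diag(1,1,1,1).

Now H_k = ker ∂_k / im ∂_{k+1}, so:

  H_0: rank C_0 − rank ∂_1 = 5 − 4 = 1, and the invariant factors of ∂_1 are all 1, so H_0 ≅ Z.
  H_1: rank ker ∂_1 − rank ∂_2 = (10 − 4) − 6 = 0, and the invariant factors of ∂_2 are all 1, so H_1 ≅ 0.
  H_2: rank ker ∂_2 − rank ∂_3 = (10 − 6) − 4 = 0, and the invariant factors of ∂_3 are all 1, so H_2 ≅ 0.
  H_3: rank ker ∂_3 − rank ∂_4 = (5 − 4) − 0 = 1, and there is no ∂_4, so H_3 ≅ Z.

(K is a triangulation of the 3-sphere S^3.)

H_0 = Z,  H_1 = 0,  H_2 = 0,  H_3 = Z.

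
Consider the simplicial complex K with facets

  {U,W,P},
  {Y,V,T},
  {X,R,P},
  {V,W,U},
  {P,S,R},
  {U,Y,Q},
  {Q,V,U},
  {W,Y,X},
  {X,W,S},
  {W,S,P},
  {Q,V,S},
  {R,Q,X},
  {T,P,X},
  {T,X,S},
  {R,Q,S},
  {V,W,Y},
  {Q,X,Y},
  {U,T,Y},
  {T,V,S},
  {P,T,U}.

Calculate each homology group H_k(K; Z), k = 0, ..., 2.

Order the vertices as P < Q < R < S < T < U < V < W < X < Y. Listing each simplex with vertices in this order, K has dimension 2 with simplices:

  0-simplices (10): P, Q, R, S, T, U, V, W, X, Y
  1-simplices (30): PR, PS, PT, PU, PW, PX, QR, QS, QU, QV, QX, QY, RS, RX, ST, SV, SW, SX, TU, TV, TX, TY, UV, UW, UY, VW, VY, WX, WY, XY
  2-simplices (20): PRS, PRX, PSW, PTU, PTX, PUW, QRS, QRX, QSV, QUV, QUY, QXY, STV, STX, SWX, TUY, TVY, UVW, VWY, WXY

so the chain groups are C_0 ≅ Z^10, C_1 ≅ Z^30, C_2 ≅ Z^20.

∂_1: C_1 → C_0 sends each edge [p,q] (with p < q) to q − p.
The resulting 10×30 matrix has rank 9, and its Smith normal form has invariant factors (1,1,1,1,1,1,1,1,1).

Boundary ∂_2: C_2 → C_1 maps a triangle to the signed sum of its edges. For instance
  ∂PTU = TU − PU + PT,
  ∂PTX = TX − PX + PT.
The resulting 30×20 matrix has rank 20, and its Smith normal form has invariant factors (1,1,1,1,1,1,1,1,1,1,1,1,1,1,1,1,1,1,1,2).

Computing H_k = (kernel of ∂_k) / (image of ∂_{k+1}):

  H_0: rank C_0 − rank ∂_1 = 10 − 9 = 1, and the invariant factors of ∂_1 are all 1, so H_0 = Z.
  H_1: rank ker ∂_1 − rank ∂_2 = (30 − 9) − 20 = 1, and ∂_2 has invariant factor 2 > 1, so H_1 = Z ⊕ Z/2.
  H_2: rank ker ∂_2 − rank ∂_3 = (20 − 20) − 0 = 0, and there is no ∂_3, so H_2 = 0.

H_0 = Z,  H_1 = Z ⊕ Z/2,  H_2 = 0.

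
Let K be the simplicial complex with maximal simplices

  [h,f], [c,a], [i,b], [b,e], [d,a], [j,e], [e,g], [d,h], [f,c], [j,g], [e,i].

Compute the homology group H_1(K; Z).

Order the vertices as a < b < c < d < e < f < g < h < i < j. Listing each simplex with vertices in this order, K has dimension 1 with simplices:

  0-simplices (10): a, b, c, d, e, f, g, h, i, j
  1-simplices (11): ac, ad, be, bi, cf, dh, eg, ei, ej, fh, gj

giving chain groups C_0 ≅ Z^10, C_1 ≅ Z^11.

Boundary ∂_1: C_1 → C_0 is given by ∂[p,q] = [q] − [p]. For instance
  ∂bi = i − b.
As a 10×11 matrix over Z this has rank 8, with invariant factors (1,1,1,1,1,1,1,1).

Reading off H_k = ker ∂_k / im ∂_{k+1}:

  H_1: rank ker ∂_1 − rank ∂_2 = (11 − 8) − 0 = 3, and there is no ∂_2, so H_1 ≅ Z^3.

H_1 = Z^3.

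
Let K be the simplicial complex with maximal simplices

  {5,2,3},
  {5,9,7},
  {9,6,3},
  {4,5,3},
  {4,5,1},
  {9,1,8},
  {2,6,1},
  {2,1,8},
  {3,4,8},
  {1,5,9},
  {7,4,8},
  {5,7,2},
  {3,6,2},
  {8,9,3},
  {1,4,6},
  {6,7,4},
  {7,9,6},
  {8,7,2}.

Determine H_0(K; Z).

H_0 = Z.

We work with the vertex ordering 1 < 2 < 3 < 4 < 5 < 6 < 7 < 8 < 9. The simplices of K, each written with vertices in increasing order, are:

  0-simplices (9): [1], [2], [3], [4], [5], [6], [7], [8], [9]
  1-simplices (27): (27 of them)
  2-simplices (18): [1,2,6], [1,2,8], [1,4,5], [1,4,6], [1,5,9], [1,8,9], [2,3,5], [2,3,6], [2,5,7], [2,7,8], [3,4,5], [3,4,8], [3,6,9], [3,8,9], [4,6,7], [4,7,8], [5,7,9], [6,7,9]

giving chain groups C_0 ≅ Z^9, C_1 ≅ Z^27, C_2 ≅ Z^18.

Boundary ∂_1: C_1 → C_0 maps an edge to its endpoints' difference, ∂[p,q] = q − p.
The resulting 9×27 matrix has rank 8, and its Smith normal form has invariant factors (1,1,1,1,1,1,1,1).

The boundary map ∂_2: C_2 → C_1 sends each 2-simplex [p,q,r] to [q,r] − [p,r] + [p,q]. For instance
  ∂[1,5,9] = [5,9] − [1,9] + [1,5],
  ∂[2,3,6] = [3,6] − [2,6] + [2,3].
As a 27×18 matrix over Z this has rank 17, with invariant factors (1,1,1,1,1,1,1,1,1,1,1,1,1,1,1,1,1).

Reading off H_k = ker ∂_k / im ∂_{k+1}:

  H_0: rank C_0 − rank ∂_1 = 9 − 8 = 1, and the invariant factors of ∂_1 are all 1, so H_0 ≅ Z.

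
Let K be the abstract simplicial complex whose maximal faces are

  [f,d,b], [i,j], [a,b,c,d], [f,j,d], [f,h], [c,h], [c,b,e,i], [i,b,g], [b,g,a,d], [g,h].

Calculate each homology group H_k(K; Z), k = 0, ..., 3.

Fix the vertex order a < b < c < d < e < f < g < h < i < j and write every simplex with vertices in increasing order. Then dim K = 3 and the simplices of K are:

  0-simplices (10): a, b, c, d, e, f, g, h, i, j
  1-simplices (23): ab, ac, ad, ag, bc, bd, be, bf, bg, bi, cd, ce, ch, ci, df, dg, dj, ei, fh, fj, gh, gi, ij
  2-simplices (14): abc, abd, abg, acd, adg, bcd, bce, bci, bdf, bdg, bei, bgi, cei, dfj
  3-simplices (3): abcd, abdg, bcei

so the chain groups are C_0 ≅ Z^10, C_1 ≅ Z^23, C_2 ≅ Z^14, C_3 ≅ Z^3.

∂_1: C_1 → C_0 maps an edge to its endpoints' difference, ∂[p,q] = q − p.
The resulting 10×23 matrix has rank 9, and its Smith normal form has invariant factors (1,1,1,1,1,1,1,1,1).

∂_2: C_2 → C_1 maps a triangle to the signed sum of its edges. For instance
  ∂bgi = gi − bi + bg,
  ∂abc = bc − ac + ab.
This gives a 23×14 integer matrix of rank 11; reducing to Smith normal form yields diagonal entries (1,1,1,1,1,1,1,1,1,1,1).

The boundary map ∂_3: C_3 → C_2 sends each 3-simplex σ to the alternating sum Σ_i (−1)^i (σ with its i-th vertex removed). For instance
  ∂abdg = bdg − adg + abg − abd,
  ∂bcei = cei − bei + bci − bce.
This gives a 14×3 integer matrix of rank 3; reducing to Smith normal form yields diagonal entries (1,1,1).

Computing H_k = (kernel of ∂_k) / (image of ∂_{k+1}):

  H_0: rank C_0 − rank ∂_1 = 10 − 9 = 1, and the invariant factors of ∂_1 are all 1, so H_0 = Z.
  H_1: rank ker ∂_1 − rank ∂_2 = (23 − 9) − 11 = 3, and the invariant factors of ∂_2 are all 1, so H_1 = Z^3.
  H_2: rank ker ∂_2 − rank ∂_3 = (14 − 11) − 3 = 0, and the invariant factors of ∂_3 are all 1, so H_2 = 0.
  H_3: rank ker ∂_3 − rank ∂_4 = (3 − 3) − 0 = 0, and there is no ∂_4, so H_3 = 0.

H_0 ≅ Z,  H_1 ≅ Z^3,  H_2 = 0,  H_3 = 0.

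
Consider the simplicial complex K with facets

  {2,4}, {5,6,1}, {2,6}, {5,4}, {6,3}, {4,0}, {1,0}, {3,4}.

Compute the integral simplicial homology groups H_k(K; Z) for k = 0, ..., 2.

H_0 = Z,  H_1 = Z^3,  H_2 = 0.

We work with the vertex ordering 0 < 1 < 2 < 3 < 4 < 5 < 6. The simplices of K, each written with vertices in increasing order, are:

  0-simplices (7): [0], [1], [2], [3], [4], [5], [6]
  1-simplices (10): [0,1], [0,4], [1,5], [1,6], [2,4], [2,6], [3,4], [3,6], [4,5], [5,6]
  2-simplices (1): [1,5,6]

so the chain groups are C_0 ≅ Z^7, C_1 ≅ Z^10, C_2 ≅ Z^1.

Boundary ∂_1: C_1 → C_0 is given by ∂[p,q] = [q] − [p]. For instance
  ∂[1,6] = [6] − [1].
The 7×10 boundary matrix has rank 6 and Smith normal form diag(1,1,1,1,1,1).

Boundary ∂_2: C_2 → C_1 acts by ∂[p,q,r] = [q,r] − [p,r] + [p,q]. For instance
  ∂[1,5,6] = [5,6] − [1,6] + [1,5].
As a 10×1 matrix over Z this has rank 1, with invariant factors (1).

From H_k ≅ ker(∂_k) / im(∂_{k+1}) we obtain:

  H_0: rank C_0 − rank ∂_1 = 7 − 6 = 1, and the invariant factors of ∂_1 are all 1, so H_0 = Z.
  H_1: rank ker ∂_1 − rank ∂_2 = (10 − 6) − 1 = 3, and the invariant factors of ∂_2 are all 1, so H_1 = Z^3.
  H_2: rank ker ∂_2 − rank ∂_3 = (1 − 1) − 0 = 0, and there is no ∂_3, so H_2 = 0.

As a check, the Euler characteristic is 7 − 10 + 1 = -2, which agrees with 1 − 3 + 0 = -2.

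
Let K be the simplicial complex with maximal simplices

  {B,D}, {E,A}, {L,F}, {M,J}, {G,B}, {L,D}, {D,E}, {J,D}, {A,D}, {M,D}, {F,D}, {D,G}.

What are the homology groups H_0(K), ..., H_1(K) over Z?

H_0 ≅ Z,  H_1 ≅ Z^4.

Order the vertices as A < B < D < E < F < G < J < L < M. Listing each simplex with vertices in this order, K has dimension 1 with simplices:

  0-simplices (9): A, B, D, E, F, G, J, L, M
  1-simplices (12): AD, AE, BD, BG, DE, DF, DG, DJ, DL, DM, FL, JM

Hence C_0 ≅ Z^9, C_1 ≅ Z^12.

The boundary map ∂_1: C_1 → C_0 is given by ∂[p,q] = [q] − [p]. For instance
  ∂AE = E − A.
This gives a 9×12 integer matrix of rank 8; reducing to Smith normal form yields diagonal entries (1,1,1,1,1,1,1,1).

Computing H_k = (kernel of ∂_k) / (image of ∂_{k+1}):

  H_0: rank C_0 − rank ∂_1 = 9 − 8 = 1, and the invariant factors of ∂_1 are all 1, so H_0 ≅ Z.
  H_1: rank ker ∂_1 − rank ∂_2 = (12 − 8) − 0 = 4, and there is no ∂_2, so H_1 ≅ Z^4.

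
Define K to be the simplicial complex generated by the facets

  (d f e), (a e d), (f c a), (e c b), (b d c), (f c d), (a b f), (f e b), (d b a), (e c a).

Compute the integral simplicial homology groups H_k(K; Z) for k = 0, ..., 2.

H_0 = Z,  H_1 = Z_2,  H_2 = 0.

Take the total order a < b < c < d < e < f on the vertex set. Then K (dimension 2) consists of the simplices:

  0-simplices (6): a, b, c, d, e, f
  1-simplices (15): ab, ac, ad, ae, af, bc, bd, be, bf, cd, ce, cf, de, df, ef
  2-simplices (10): abd, abf, ace, acf, ade, bcd, bce, bef, cdf, def

giving chain groups C_0 ≅ Z^6, C_1 ≅ Z^15, C_2 ≅ Z^10.

Boundary ∂_1: C_1 → C_0 is given by ∂[p,q] = [q] − [p]. For instance
  ∂af = f − a.
The 6×15 boundary matrix has rank 5 and Smith normal form diag(1,1,1,1,1).

∂_2: C_2 → C_1 acts by ∂[p,q,r] = [q,r] − [p,r] + [p,q]. For instance
  ∂cdf = df − cf + cd,
  ∂ace = ce − ae + ac.
This gives a 15×10 integer matrix of rank 10; reducing to Smith normal form yields diagonal entries (1,1,1,1,1,1,1,1,1,2).

From H_k ≅ ker(∂_k) / im(∂_{k+1}) we obtain:

  H_0: rank C_0 − rank ∂_1 = 6 − 5 = 1, and the invariant factors of ∂_1 are all 1, so H_0 = Z.
  H_1: rank ker ∂_1 − rank ∂_2 = (15 − 5) − 10 = 0, and ∂_2 has invariant factor 2 > 1, so H_1 = Z_2.
  H_2: rank ker ∂_2 − rank ∂_3 = (10 − 10) − 0 = 0, and there is no ∂_3, so H_2 = 0.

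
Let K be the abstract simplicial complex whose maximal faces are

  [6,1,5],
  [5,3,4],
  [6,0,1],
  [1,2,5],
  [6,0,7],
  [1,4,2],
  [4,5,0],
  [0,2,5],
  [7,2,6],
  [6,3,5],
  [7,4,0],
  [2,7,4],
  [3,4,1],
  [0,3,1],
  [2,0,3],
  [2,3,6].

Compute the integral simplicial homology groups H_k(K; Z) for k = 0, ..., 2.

H_0 = Z,  H_1 = Z^2,  H_2 = Z.

Order the vertices as 0 < 1 < 2 < 3 < 4 < 5 < 6 < 7. Listing each simplex with vertices in this order, K has dimension 2 with simplices:

  0-simplices (8): [0], [1], [2], [3], [4], [5], [6], [7]
  1-simplices (24): (24 of them)
  2-simplices (16): [0,1,3], [0,1,6], [0,2,3], [0,2,5], [0,4,5], [0,4,7], [0,6,7], [1,2,4], [1,2,5], [1,3,4], [1,5,6], [2,3,6], [2,4,7], [2,6,7], [3,4,5], [3,5,6]

so the chain groups are C_0 ≅ Z^8, C_1 ≅ Z^24, C_2 ≅ Z^16.

∂_1: C_1 → C_0 is given by ∂[p,q] = [q] − [p]. For instance
  ∂[0,2] = [2] − [0].
The 8×24 boundary matrix has rank 7 and Smith normal form diag(1,1,1,1,1,1,1).

∂_2: C_2 → C_1 sends each 2-simplex [p,q,r] to [q,r] − [p,r] + [p,q]. For instance
  ∂[0,2,5] = [2,5] − [0,5] + [0,2],
  ∂[0,4,7] = [4,7] − [0,7] + [0,4].
The resulting 24×16 matrix has rank 15, and its Smith normal form has invariant factors (1,1,1,1,1,1,1,1,1,1,1,1,1,1,1).

From H_k ≅ ker(∂_k) / im(∂_{k+1}) we obtain:

  H_0: rank C_0 − rank ∂_1 = 8 − 7 = 1, and the invariant factors of ∂_1 are all 1, so H_0 = Z.
  H_1: rank ker ∂_1 − rank ∂_2 = (24 − 7) − 15 = 2, and the invariant factors of ∂_2 are all 1, so H_1 = Z^2.
  H_2: rank ker ∂_2 − rank ∂_3 = (16 − 15) − 0 = 1, and there is no ∂_3, so H_2 = Z.

As a check, the Euler characteristic is 8 − 24 + 16 = 0, which agrees with 1 − 2 + 1 = 0.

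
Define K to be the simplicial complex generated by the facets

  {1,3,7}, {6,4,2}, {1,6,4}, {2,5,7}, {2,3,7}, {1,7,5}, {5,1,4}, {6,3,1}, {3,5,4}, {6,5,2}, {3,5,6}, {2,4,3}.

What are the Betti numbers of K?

b_0 = 1, b_1 = 0, b_2 = 0.

K has 7 vertices, 18 edges, 12 triangles.
rank ∂_0 = 0, rank ∂_1 = 6 ⇒ b_0 = 7 − 0 − 6 = 1; all invariant factors of ∂_1 are 1 so no torsion. So H_0 = Z.
rank ∂_1 = 6, rank ∂_2 = 12 ⇒ b_1 = 18 − 6 − 12 = 0; ∂_2 has invariant factor(s) [2] giving torsion. So H_1 = Z/2.
rank ∂_2 = 12, rank ∂_3 = 0 ⇒ b_2 = 12 − 12 − 0 = 0. So H_2 = 0.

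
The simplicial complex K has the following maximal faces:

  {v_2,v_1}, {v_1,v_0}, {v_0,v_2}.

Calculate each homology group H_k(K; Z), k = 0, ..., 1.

Take the total order v_0 < v_1 < v_2 on the vertex set. Then K (dimension 1) consists of the simplices:

  0-simplices (3): [v_0], [v_1], [v_2]
  1-simplices (3): [v_0,v_1], [v_0,v_2], [v_1,v_2]

giving chain groups C_0 ≅ Z^3, C_1 ≅ Z^3.

The boundary map ∂_1: C_1 → C_0 sends each edge [p,q] (with p < q) to q − p.
This gives a 3×3 integer matrix of rank 2; reducing to Smith normal form yields diagonal entries (1,1).

Now H_k = ker ∂_k / im ∂_{k+1}, so:

  H_0: rank C_0 − rank ∂_1 = 3 − 2 = 1, and the invariant factors of ∂_1 are all 1, so H_0 ≅ Z.
  H_1: rank ker ∂_1 − rank ∂_2 = (3 − 2) − 0 = 1, and there is no ∂_2, so H_1 ≅ Z.

As a check, the Euler characteristic is 3 − 3 = 0, which agrees with 1 − 1 = 0.

H_0 ≅ Z,  H_1 ≅ Z.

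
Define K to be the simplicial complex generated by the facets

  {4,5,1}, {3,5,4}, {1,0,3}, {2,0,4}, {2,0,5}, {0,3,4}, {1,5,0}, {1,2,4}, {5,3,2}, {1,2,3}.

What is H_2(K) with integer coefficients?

H_2 = 0.

Order the vertices as 0 < 1 < 2 < 3 < 4 < 5. Listing each simplex with vertices in this order, K has dimension 2 with simplices:

  0-simplices (6): [0], [1], [2], [3], [4], [5]
  1-simplices (15): [0,1], [0,2], [0,3], [0,4], [0,5], [1,2], [1,3], [1,4], [1,5], [2,3], [2,4], [2,5], [3,4], [3,5], [4,5]
  2-simplices (10): [0,1,3], [0,1,5], [0,2,4], [0,2,5], [0,3,4], [1,2,3], [1,2,4], [1,4,5], [2,3,5], [3,4,5]

Hence C_0 ≅ Z^6, C_1 ≅ Z^15, C_2 ≅ Z^10.

∂_1: C_1 → C_0 sends each edge [p,q] (with p < q) to q − p.
This gives a 6×15 integer matrix of rank 5; reducing to Smith normal form yields diagonal entries (1,1,1,1,1).

Boundary ∂_2: C_2 → C_1 acts by ∂[p,q,r] = [q,r] − [p,r] + [p,q]. For instance
  ∂[1,4,5] = [4,5] − [1,5] + [1,4],
  ∂[0,1,3] = [1,3] − [0,3] + [0,1].
The resulting 15×10 matrix has rank 10, and its Smith normal form has invariant factors (1,1,1,1,1,1,1,1,1,2).

From H_k ≅ ker(∂_k) / im(∂_{k+1}) we obtain:

  H_2: rank ker ∂_2 − rank ∂_3 = (10 − 10) − 0 = 0, and there is no ∂_3, so H_2 ≅ 0.

(K is a triangulation of the real projective plane RP^2.)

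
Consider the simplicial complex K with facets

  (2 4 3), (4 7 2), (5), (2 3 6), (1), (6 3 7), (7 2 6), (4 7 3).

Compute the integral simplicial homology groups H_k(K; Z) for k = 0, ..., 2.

H_0 = Z^3,  H_1 = 0,  H_2 = Z.

Fix the vertex order 1 < 2 < 3 < 4 < 5 < 6 < 7 and write every simplex with vertices in increasing order. Then dim K = 2 and the simplices of K are:

  0-simplices (7): [1], [2], [3], [4], [5], [6], [7]
  1-simplices (9): [2,3], [2,4], [2,6], [2,7], [3,4], [3,6], [3,7], [4,7], [6,7]
  2-simplices (6): [2,3,4], [2,3,6], [2,4,7], [2,6,7], [3,4,7], [3,6,7]

so the chain groups are C_0 ≅ Z^7, C_1 ≅ Z^9, C_2 ≅ Z^6.

Boundary ∂_1: C_1 → C_0 is given by ∂[p,q] = [q] − [p]. For instance
  ∂[4,7] = [7] − [4].
This gives a 7×9 integer matrix of rank 4; reducing to Smith normal form yields diagonal entries (1,1,1,1).

Boundary ∂_2: C_2 → C_1 maps a triangle to the signed sum of its edges. For instance
  ∂[3,6,7] = [6,7] − [3,7] + [3,6],
  ∂[3,4,7] = [4,7] − [3,7] + [3,4].
This gives a 9×6 integer matrix of rank 5; reducing to Smith normal form yields diagonal entries (1,1,1,1,1).

Now H_k = ker ∂_k / im ∂_{k+1}, so:

  H_0: rank C_0 − rank ∂_1 = 7 − 4 = 3, and the invariant factors of ∂_1 are all 1, so H_0 = Z^3.
  H_1: rank ker ∂_1 − rank ∂_2 = (9 − 4) − 5 = 0, and the invariant factors of ∂_2 are all 1, so H_1 = 0.
  H_2: rank ker ∂_2 − rank ∂_3 = (6 − 5) − 0 = 1, and there is no ∂_3, so H_2 = Z.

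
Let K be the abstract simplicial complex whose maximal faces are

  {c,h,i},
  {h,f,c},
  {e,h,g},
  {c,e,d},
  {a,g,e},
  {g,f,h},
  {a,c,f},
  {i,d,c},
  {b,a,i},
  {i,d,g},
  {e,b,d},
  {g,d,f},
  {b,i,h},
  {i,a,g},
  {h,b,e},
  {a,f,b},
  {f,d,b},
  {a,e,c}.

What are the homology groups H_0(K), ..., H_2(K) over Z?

H_0 = Z,  H_1 = Z^2,  H_2 = Z.

K has 9 vertices, 27 edges, 18 triangles.
rank ∂_0 = 0, rank ∂_1 = 8 ⇒ b_0 = 9 − 0 − 8 = 1; all invariant factors of ∂_1 are 1 so no torsion. So H_0 = Z.
rank ∂_1 = 8, rank ∂_2 = 17 ⇒ b_1 = 27 − 8 − 17 = 2; all invariant factors of ∂_2 are 1 so no torsion. So H_1 = Z^2.
rank ∂_2 = 17, rank ∂_3 = 0 ⇒ b_2 = 18 − 17 − 0 = 1. So H_2 = Z.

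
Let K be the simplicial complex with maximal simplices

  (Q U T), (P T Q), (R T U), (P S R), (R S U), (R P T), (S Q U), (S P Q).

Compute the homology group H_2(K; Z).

H_2 = Z.

We work with the vertex ordering P < Q < R < S < T < U. The simplices of K, each written with vertices in increasing order, are:

  0-simplices (6): P, Q, R, S, T, U
  1-simplices (12): PQ, PR, PS, PT, QS, QT, QU, RS, RT, RU, SU, TU
  2-simplices (8): PQS, PQT, PRS, PRT, QSU, QTU, RSU, RTU

giving chain groups C_0 ≅ Z^6, C_1 ≅ Z^12, C_2 ≅ Z^8.

The boundary map ∂_1: C_1 → C_0 is given by ∂[p,q] = [q] − [p]. For instance
  ∂RT = T − R.
This gives a 6×12 integer matrix of rank 5; reducing to Smith normal form yields diagonal entries (1,1,1,1,1).

∂_2: C_2 → C_1 maps a triangle to the signed sum of its edges. For instance
  ∂RTU = TU − RU + RT,
  ∂PQS = QS − PS + PQ.
The resulting 12×8 matrix has rank 7, and its Smith normal form has invariant factors (1,1,1,1,1,1,1).

Now H_k = ker ∂_k / im ∂_{k+1}, so:

  H_2: rank ker ∂_2 − rank ∂_3 = (8 − 7) − 0 = 1, and there is no ∂_3, so H_2 = Z.

(K is a triangulation of the 2-sphere S^2.)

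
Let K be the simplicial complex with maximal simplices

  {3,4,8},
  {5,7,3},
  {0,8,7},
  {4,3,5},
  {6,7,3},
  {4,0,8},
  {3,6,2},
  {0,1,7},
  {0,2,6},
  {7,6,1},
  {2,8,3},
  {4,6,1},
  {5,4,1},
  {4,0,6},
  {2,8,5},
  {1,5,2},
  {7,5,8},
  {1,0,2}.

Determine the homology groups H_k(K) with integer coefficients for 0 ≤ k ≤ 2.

Order the vertices as 0 < 1 < 2 < 3 < 4 < 5 < 6 < 7 < 8. Listing each simplex with vertices in this order, K has dimension 2 with simplices:

  0-simplices (9): [0], [1], [2], [3], [4], [5], [6], [7], [8]
  1-simplices (27): (27 of them)
  2-simplices (18): [0,1,2], [0,1,7], [0,2,6], [0,4,6], [0,4,8], [0,7,8], [1,2,5], [1,4,5], [1,4,6], [1,6,7], [2,3,6], [2,3,8], [2,5,8], [3,4,5], [3,4,8], [3,5,7], [3,6,7], [5,7,8]

so the chain groups are C_0 ≅ Z^9, C_1 ≅ Z^27, C_2 ≅ Z^18.

The boundary map ∂_1: C_1 → C_0 sends each edge [p,q] (with p < q) to q − p.
This gives a 9×27 integer matrix of rank 8; reducing to Smith normal form yields diagonal entries (1,1,1,1,1,1,1,1).

Boundary ∂_2: C_2 → C_1 maps a triangle to the signed sum of its edges. For instance
  ∂[2,3,8] = [3,8] − [2,8] + [2,3],
  ∂[1,4,6] = [4,6] − [1,6] + [1,4].
The resulting 27×18 matrix has rank 18, and its Smith normal form has invariant factors (1,1,1,1,1,1,1,1,1,1,1,1,1,1,1,1,1,2).

Computing H_k = (kernel of ∂_k) / (image of ∂_{k+1}):

  H_0: rank C_0 − rank ∂_1 = 9 − 8 = 1, and the invariant factors of ∂_1 are all 1, so H_0 = Z.
  H_1: rank ker ∂_1 − rank ∂_2 = (27 − 8) − 18 = 1, and ∂_2 has invariant factor 2 > 1, so H_1 = Z ⊕ Z/2Z.
  H_2: rank ker ∂_2 − rank ∂_3 = (18 − 18) − 0 = 0, and there is no ∂_3, so H_2 = 0.

As a check, the Euler characteristic is 9 − 27 + 18 = 0, which agrees with 1 − 1 + 0 = 0.

H_0 = Z,  H_1 = Z ⊕ Z/2Z,  H_2 = 0.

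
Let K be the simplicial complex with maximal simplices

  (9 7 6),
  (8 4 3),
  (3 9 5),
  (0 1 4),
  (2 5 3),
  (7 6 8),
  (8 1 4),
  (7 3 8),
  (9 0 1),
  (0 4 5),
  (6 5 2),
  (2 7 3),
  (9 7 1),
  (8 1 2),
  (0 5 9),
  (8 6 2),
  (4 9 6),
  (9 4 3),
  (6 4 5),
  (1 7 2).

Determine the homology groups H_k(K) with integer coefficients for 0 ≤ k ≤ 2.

H_0 ≅ Z,  H_1 ≅ Z ⊕ Z/2,  H_2 = 0.

We work with the vertex ordering 0 < 1 < 2 < 3 < 4 < 5 < 6 < 7 < 8 < 9. The simplices of K, each written with vertices in increasing order, are:

  0-simplices (10): [0], [1], [2], [3], [4], [5], [6], [7], [8], [9]
  1-simplices (30): (30 of them)
  2-simplices (20): (20 of them)

Hence C_0 ≅ Z^10, C_1 ≅ Z^30, C_2 ≅ Z^20.

The boundary map ∂_1: C_1 → C_0 is given by ∂[p,q] = [q] − [p]. For instance
  ∂[1,9] = [9] − [1].
This gives a 10×30 integer matrix of rank 9; reducing to Smith normal form yields diagonal entries (1,1,1,1,1,1,1,1,1).

∂_2: C_2 → C_1 sends each 2-simplex [p,q,r] to [q,r] − [p,r] + [p,q]. For instance
  ∂[2,3,7] = [3,7] − [2,7] + [2,3],
  ∂[3,5,9] = [5,9] − [3,9] + [3,5].
The resulting 30×20 matrix has rank 20, and its Smith normal form has invariant factors (1,1,1,1,1,1,1,1,1,1,1,1,1,1,1,1,1,1,1,2).

Reading off H_k = ker ∂_k / im ∂_{k+1}:

  H_0: rank C_0 − rank ∂_1 = 10 − 9 = 1, and the invariant factors of ∂_1 are all 1, so H_0 = Z.
  H_1: rank ker ∂_1 − rank ∂_2 = (30 − 9) − 20 = 1, and ∂_2 has invariant factor 2 > 1, so H_1 = Z ⊕ Z/2.
  H_2: rank ker ∂_2 − rank ∂_3 = (20 − 20) − 0 = 0, and there is no ∂_3, so H_2 = 0.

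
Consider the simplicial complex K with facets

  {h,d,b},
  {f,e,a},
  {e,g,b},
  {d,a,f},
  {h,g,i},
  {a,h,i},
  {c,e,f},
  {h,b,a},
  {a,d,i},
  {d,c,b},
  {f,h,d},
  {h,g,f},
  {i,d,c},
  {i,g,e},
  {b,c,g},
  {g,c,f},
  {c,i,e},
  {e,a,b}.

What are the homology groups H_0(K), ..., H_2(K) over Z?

H_0 ≅ Z,  H_1 ≅ Z ⊕ Z/2,  H_2 = 0.

Order the vertices as a < b < c < d < e < f < g < h < i. Listing each simplex with vertices in this order, K has dimension 2 with simplices:

  0-simplices (9): a, b, c, d, e, f, g, h, i
  1-simplices (27): ab, ad, ae, af, ah, ai, bc, bd, be, bg, bh, cd, ce, cf, cg, ci, df, dh, di, ef, eg, ei, fg, fh, gh, gi, hi
  2-simplices (18): abe, abh, adf, adi, aef, ahi, bcd, bcg, bdh, beg, cdi, cef, cei, cfg, dfh, egi, fgh, ghi

Hence C_0 ≅ Z^9, C_1 ≅ Z^27, C_2 ≅ Z^18.

Boundary ∂_1: C_1 → C_0 sends each edge [p,q] (with p < q) to q − p. For instance
  ∂gi = i − g.
As a 9×27 matrix over Z this has rank 8, with invariant factors (1,1,1,1,1,1,1,1).

∂_2: C_2 → C_1 sends each 2-simplex [p,q,r] to [q,r] − [p,r] + [p,q]. For instance
  ∂ghi = hi − gi + gh,
  ∂adi = di − ai + ad.
The resulting 27×18 matrix has rank 18, and its Smith normal form has invariant factors (1,1,1,1,1,1,1,1,1,1,1,1,1,1,1,1,1,2).

Computing H_k = (kernel of ∂_k) / (image of ∂_{k+1}):

  H_0: rank C_0 − rank ∂_1 = 9 − 8 = 1, and the invariant factors of ∂_1 are all 1, so H_0 = Z.
  H_1: rank ker ∂_1 − rank ∂_2 = (27 − 8) − 18 = 1, and ∂_2 has invariant factor 2 > 1, so H_1 = Z ⊕ Z/2.
  H_2: rank ker ∂_2 − rank ∂_3 = (18 − 18) − 0 = 0, and there is no ∂_3, so H_2 = 0.

As a check, the Euler characteristic is 9 − 27 + 18 = 0, which agrees with 1 − 1 + 0 = 0.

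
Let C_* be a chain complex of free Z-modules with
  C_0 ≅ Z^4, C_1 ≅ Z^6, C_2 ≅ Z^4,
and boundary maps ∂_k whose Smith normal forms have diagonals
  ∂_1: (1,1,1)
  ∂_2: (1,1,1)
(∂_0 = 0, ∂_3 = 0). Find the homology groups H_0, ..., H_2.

H_0: b_0 = 4 − 0 − 3 = 1; torsion from ∂_1 factors > 1: none. So H_0 ≅ Z.
H_1: b_1 = 6 − 3 − 3 = 0; torsion from ∂_2 factors > 1: none. So H_1 ≅ 0.
H_2: b_2 = 4 − 3 − 0 = 1; torsion from ∂_3 factors > 1: none. So H_2 ≅ Z.

H_0 ≅ Z,  H_1 = 0,  H_2 ≅ Z.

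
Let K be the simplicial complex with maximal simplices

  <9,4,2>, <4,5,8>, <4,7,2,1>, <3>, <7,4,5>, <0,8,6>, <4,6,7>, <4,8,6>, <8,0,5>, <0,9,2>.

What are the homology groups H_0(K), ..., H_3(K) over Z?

K has 10 vertices, 20 edges, 12 triangles, 1 3-simplex.
rank ∂_0 = 0, rank ∂_1 = 8 ⇒ b_0 = 10 − 0 − 8 = 2; all invariant factors of ∂_1 are 1 so no torsion. So H_0 ≅ Z^2.
rank ∂_1 = 8, rank ∂_2 = 11 ⇒ b_1 = 20 − 8 − 11 = 1; all invariant factors of ∂_2 are 1 so no torsion. So H_1 ≅ Z.
rank ∂_2 = 11, rank ∂_3 = 1 ⇒ b_2 = 12 − 11 − 1 = 0; all invariant factors of ∂_3 are 1 so no torsion. So H_2 ≅ 0.
rank ∂_3 = 1, rank ∂_4 = 0 ⇒ b_3 = 1 − 1 − 0 = 0. So H_3 ≅ 0.

H_0 = Z^2,  H_1 = Z,  H_2 = 0,  H_3 = 0.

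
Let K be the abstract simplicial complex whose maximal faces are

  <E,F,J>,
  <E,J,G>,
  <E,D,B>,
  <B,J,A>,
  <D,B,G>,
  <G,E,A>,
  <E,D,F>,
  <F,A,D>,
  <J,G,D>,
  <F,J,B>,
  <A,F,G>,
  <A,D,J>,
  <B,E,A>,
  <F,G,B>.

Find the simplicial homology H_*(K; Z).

H_0 = Z,  H_1 = Z^2,  H_2 = Z.

K has 7 vertices, 21 edges, 14 triangles.
rank ∂_0 = 0, rank ∂_1 = 6 ⇒ b_0 = 7 − 0 − 6 = 1; all invariant factors of ∂_1 are 1 so no torsion. So H_0 = Z.
rank ∂_1 = 6, rank ∂_2 = 13 ⇒ b_1 = 21 − 6 − 13 = 2; all invariant factors of ∂_2 are 1 so no torsion. So H_1 = Z^2.
rank ∂_2 = 13, rank ∂_3 = 0 ⇒ b_2 = 14 − 13 − 0 = 1. So H_2 = Z.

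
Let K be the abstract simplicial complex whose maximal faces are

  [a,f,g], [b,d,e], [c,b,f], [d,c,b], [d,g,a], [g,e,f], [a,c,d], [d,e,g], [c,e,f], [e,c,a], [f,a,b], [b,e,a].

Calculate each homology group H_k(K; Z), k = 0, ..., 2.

Take the total order a < b < c < d < e < f < g on the vertex set. Then K (dimension 2) consists of the simplices:

  0-simplices (7): a, b, c, d, e, f, g
  1-simplices (18): ab, ac, ad, ae, af, ag, bc, bd, be, bf, cd, ce, cf, de, dg, ef, eg, fg
  2-simplices (12): abe, abf, acd, ace, adg, afg, bcd, bcf, bde, cef, deg, efg

so the chain groups are C_0 ≅ Z^7, C_1 ≅ Z^18, C_2 ≅ Z^12.

Boundary ∂_1: C_1 → C_0 is given by ∂[p,q] = [q] − [p].
This gives a 7×18 integer matrix of rank 6; reducing to Smith normal form yields diagonal entries (1,1,1,1,1,1).

Boundary ∂_2: C_2 → C_1 maps a triangle to the signed sum of its edges. For instance
  ∂abe = be − ae + ab,
  ∂ace = ce − ae + ac.
The resulting 18×12 matrix has rank 12, and its Smith normal form has invariant factors (1,1,1,1,1,1,1,1,1,1,1,2).

From H_k ≅ ker(∂_k) / im(∂_{k+1}) we obtain:

  H_0: rank C_0 − rank ∂_1 = 7 − 6 = 1, and the invariant factors of ∂_1 are all 1, so H_0 ≅ Z.
  H_1: rank ker ∂_1 − rank ∂_2 = (18 − 6) − 12 = 0, and ∂_2 has invariant factor 2 > 1, so H_1 ≅ Z/2.
  H_2: rank ker ∂_2 − rank ∂_3 = (12 − 12) − 0 = 0, and there is no ∂_3, so H_2 ≅ 0.

H_0 ≅ Z,  H_1 ≅ Z/2,  H_2 = 0.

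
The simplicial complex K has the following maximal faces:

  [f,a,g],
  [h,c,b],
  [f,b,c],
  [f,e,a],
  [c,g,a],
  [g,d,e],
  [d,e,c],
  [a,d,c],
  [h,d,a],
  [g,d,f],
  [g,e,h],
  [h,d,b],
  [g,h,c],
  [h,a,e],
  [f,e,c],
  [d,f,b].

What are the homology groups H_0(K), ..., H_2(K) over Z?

H_0 = Z,  H_1 = Z^2,  H_2 = Z.

Fix the vertex order a < b < c < d < e < f < g < h and write every simplex with vertices in increasing order. Then dim K = 2 and the simplices of K are:

  0-simplices (8): a, b, c, d, e, f, g, h
  1-simplices (24): ac, ad, ae, af, ag, ah, bc, bd, bf, bh, cd, ce, cf, cg, ch, de, df, dg, dh, ef, eg, eh, fg, gh
  2-simplices (16): acd, acg, adh, aef, aeh, afg, bcf, bch, bdf, bdh, cde, cef, cgh, deg, dfg, egh

so the chain groups are C_0 ≅ Z^8, C_1 ≅ Z^24, C_2 ≅ Z^16.

∂_1: C_1 → C_0 maps an edge to its endpoints' difference, ∂[p,q] = q − p.
The resulting 8×24 matrix has rank 7, and its Smith normal form has invariant factors (1,1,1,1,1,1,1).

The boundary map ∂_2: C_2 → C_1 acts by ∂[p,q,r] = [q,r] − [p,r] + [p,q]. For instance
  ∂cde = de − ce + cd,
  ∂aef = ef − af + ae.
This gives a 24×16 integer matrix of rank 15; reducing to Smith normal form yields diagonal entries (1,1,1,1,1,1,1,1,1,1,1,1,1,1,1).

Now H_k = ker ∂_k / im ∂_{k+1}, so:

  H_0: rank C_0 − rank ∂_1 = 8 − 7 = 1, and the invariant factors of ∂_1 are all 1, so H_0 = Z.
  H_1: rank ker ∂_1 − rank ∂_2 = (24 − 7) − 15 = 2, and the invariant factors of ∂_2 are all 1, so H_1 = Z^2.
  H_2: rank ker ∂_2 − rank ∂_3 = (16 − 15) − 0 = 1, and there is no ∂_3, so H_2 = Z.

As a check, the Euler characteristic is 8 − 24 + 16 = 0, which agrees with 1 − 2 + 1 = 0.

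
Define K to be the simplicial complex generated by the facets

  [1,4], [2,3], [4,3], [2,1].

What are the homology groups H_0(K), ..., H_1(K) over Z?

Order the vertices as 1 < 2 < 3 < 4. Listing each simplex with vertices in this order, K has dimension 1 with simplices:

  0-simplices (4): [1], [2], [3], [4]
  1-simplices (4): [1,2], [1,4], [2,3], [3,4]

giving chain groups C_0 ≅ Z^4, C_1 ≅ Z^4.

Boundary ∂_1: C_1 → C_0 sends each edge [p,q] (with p < q) to q − p.
The 4×4 boundary matrix has rank 3 and Smith normal form diag(1,1,1).

Computing H_k = (kernel of ∂_k) / (image of ∂_{k+1}):

  H_0: rank C_0 − rank ∂_1 = 4 − 3 = 1, and the invariant factors of ∂_1 are all 1, so H_0 ≅ Z.
  H_1: rank ker ∂_1 − rank ∂_2 = (4 − 3) − 0 = 1, and there is no ∂_2, so H_1 ≅ Z.

As a check, the Euler characteristic is 4 − 4 = 0, which agrees with 1 − 1 = 0.

H_0 ≅ Z,  H_1 ≅ Z.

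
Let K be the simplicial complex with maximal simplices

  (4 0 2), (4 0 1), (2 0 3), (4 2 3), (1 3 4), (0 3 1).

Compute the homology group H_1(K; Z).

K has 5 vertices, 9 edges, 6 triangles.
rank ∂_1 = 4, rank ∂_2 = 5 ⇒ b_1 = 9 − 4 − 5 = 0; all invariant factors of ∂_2 are 1 so no torsion. So H_1 ≅ 0.

H_1 ≅ 0.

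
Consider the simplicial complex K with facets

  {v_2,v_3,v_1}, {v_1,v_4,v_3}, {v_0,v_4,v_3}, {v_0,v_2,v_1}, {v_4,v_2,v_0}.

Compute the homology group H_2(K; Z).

H_2 ≅ 0.

K has 5 vertices, 10 edges, 5 triangles.
rank ∂_2 = 5, rank ∂_3 = 0 ⇒ b_2 = 5 − 5 − 0 = 0. So H_2 = 0.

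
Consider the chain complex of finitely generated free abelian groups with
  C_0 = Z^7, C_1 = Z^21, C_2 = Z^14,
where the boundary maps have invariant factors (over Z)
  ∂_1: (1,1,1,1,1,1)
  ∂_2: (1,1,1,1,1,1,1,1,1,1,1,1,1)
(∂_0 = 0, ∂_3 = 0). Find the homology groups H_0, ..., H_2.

H_0 = Z,  H_1 = Z^2,  H_2 = Z.

H_0: b_0 = 7 − 0 − 6 = 1; torsion from ∂_1 factors > 1: none. So H_0 = Z.
H_1: b_1 = 21 − 6 − 13 = 2; torsion from ∂_2 factors > 1: none. So H_1 = Z^2.
H_2: b_2 = 14 − 13 − 0 = 1; torsion from ∂_3 factors > 1: none. So H_2 = Z.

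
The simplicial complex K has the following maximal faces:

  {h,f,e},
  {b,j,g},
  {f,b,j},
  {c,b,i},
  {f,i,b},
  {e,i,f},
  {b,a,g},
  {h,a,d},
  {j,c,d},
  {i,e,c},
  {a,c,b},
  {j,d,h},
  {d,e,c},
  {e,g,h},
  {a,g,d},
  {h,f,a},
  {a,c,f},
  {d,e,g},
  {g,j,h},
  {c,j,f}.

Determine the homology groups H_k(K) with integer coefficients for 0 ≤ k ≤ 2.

H_0 = Z,  H_1 = Z × Z/2,  H_2 = 0.

Order the vertices as a < b < c < d < e < f < g < h < i < j. Listing each simplex with vertices in this order, K has dimension 2 with simplices:

  0-simplices (10): a, b, c, d, e, f, g, h, i, j
  1-simplices (30): ab, ac, ad, af, ag, ah, bc, bf, bg, bi, bj, cd, ce, cf, ci, cj, de, dg, dh, dj, ef, eg, eh, ei, fh, fi, fj, gh, gj, hj
  2-simplices (20): abc, abg, acf, adg, adh, afh, bci, bfi, bfj, bgj, cde, cdj, cei, cfj, deg, dhj, efh, efi, egh, ghj

giving chain groups C_0 ≅ Z^10, C_1 ≅ Z^30, C_2 ≅ Z^20.

The boundary map ∂_1: C_1 → C_0 is given by ∂[p,q] = [q] − [p].
The resulting 10×30 matrix has rank 9, and its Smith normal form has invariant factors (1,1,1,1,1,1,1,1,1).

Boundary ∂_2: C_2 → C_1 maps a triangle to the signed sum of its edges. For instance
  ∂efh = fh − eh + ef,
  ∂cfj = fj − cj + cf.
The resulting 30×20 matrix has rank 20, and its Smith normal form has invariant factors (1,1,1,1,1,1,1,1,1,1,1,1,1,1,1,1,1,1,1,2).

Reading off H_k = ker ∂_k / im ∂_{k+1}:

  H_0: rank C_0 − rank ∂_1 = 10 − 9 = 1, and the invariant factors of ∂_1 are all 1, so H_0 = Z.
  H_1: rank ker ∂_1 − rank ∂_2 = (30 − 9) − 20 = 1, and ∂_2 has invariant factor 2 > 1, so H_1 = Z × Z/2.
  H_2: rank ker ∂_2 − rank ∂_3 = (20 − 20) − 0 = 0, and there is no ∂_3, so H_2 = 0.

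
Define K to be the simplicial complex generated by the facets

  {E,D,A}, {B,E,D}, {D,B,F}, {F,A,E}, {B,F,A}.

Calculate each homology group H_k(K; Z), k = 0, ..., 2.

H_0 = Z,  H_1 = Z,  H_2 = 0.

We work with the vertex ordering A < B < D < E < F. The simplices of K, each written with vertices in increasing order, are:

  0-simplices (5): A, B, D, E, F
  1-simplices (10): AB, AD, AE, AF, BD, BE, BF, DE, DF, EF
  2-simplices (5): ABF, ADE, AEF, BDE, BDF

Hence C_0 ≅ Z^5, C_1 ≅ Z^10, C_2 ≅ Z^5.

The boundary map ∂_1: C_1 → C_0 maps an edge to its endpoints' difference, ∂[p,q] = q − p.
The resulting 5×10 matrix has rank 4, and its Smith normal form has invariant factors (1,1,1,1).

Boundary ∂_2: C_2 → C_1 acts by ∂[p,q,r] = [q,r] − [p,r] + [p,q]. For instance
  ∂ADE = DE − AE + AD,
  ∂BDE = DE − BE + BD.
As a 10×5 matrix over Z this has rank 5, with invariant factors (1,1,1,1,1).

Now H_k = ker ∂_k / im ∂_{k+1}, so:

  H_0: rank C_0 − rank ∂_1 = 5 − 4 = 1, and the invariant factors of ∂_1 are all 1, so H_0 = Z.
  H_1: rank ker ∂_1 − rank ∂_2 = (10 − 4) − 5 = 1, and the invariant factors of ∂_2 are all 1, so H_1 = Z.
  H_2: rank ker ∂_2 − rank ∂_3 = (5 − 5) − 0 = 0, and there is no ∂_3, so H_2 = 0.

(K is a triangulation of the Möbius band.)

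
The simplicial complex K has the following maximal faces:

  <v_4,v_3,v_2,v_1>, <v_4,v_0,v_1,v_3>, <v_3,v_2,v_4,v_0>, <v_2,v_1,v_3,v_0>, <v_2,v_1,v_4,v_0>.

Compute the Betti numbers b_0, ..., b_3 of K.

Order the vertices as v_0 < v_1 < v_2 < v_3 < v_4. Listing each simplex with vertices in this order, K has dimension 3 with simplices:

  0-simplices (5): [v_0], [v_1], [v_2], [v_3], [v_4]
  1-simplices (10): [v_0,v_1], [v_0,v_2], [v_0,v_3], [v_0,v_4], [v_1,v_2], [v_1,v_3], [v_1,v_4], [v_2,v_3], [v_2,v_4], [v_3,v_4]
  2-simplices (10): [v_0,v_1,v_2], [v_0,v_1,v_3], [v_0,v_1,v_4], [v_0,v_2,v_3], [v_0,v_2,v_4], [v_0,v_3,v_4], [v_1,v_2,v_3], [v_1,v_2,v_4], [v_1,v_3,v_4], [v_2,v_3,v_4]
  3-simplices (5): [v_0,v_1,v_2,v_3], [v_0,v_1,v_2,v_4], [v_0,v_1,v_3,v_4], [v_0,v_2,v_3,v_4], [v_1,v_2,v_3,v_4]

giving chain groups C_0 ≅ Z^5, C_1 ≅ Z^10, C_2 ≅ Z^10, C_3 ≅ Z^5.

Boundary ∂_1: C_1 → C_0 is given by ∂[p,q] = [q] − [p]. For instance
  ∂[v_0,v_2] = [v_2] − [v_0].
The 5×10 boundary matrix has rank 4 and Smith normal form diag(1,1,1,1).

∂_2: C_2 → C_1 maps a triangle to the signed sum of its edges. For instance
  ∂[v_0,v_3,v_4] = [v_3,v_4] − [v_0,v_4] + [v_0,v_3],
  ∂[v_1,v_3,v_4] = [v_3,v_4] − [v_1,v_4] + [v_1,v_3].
This gives a 10×10 integer matrix of rank 6; reducing to Smith normal form yields diagonal entries (1,1,1,1,1,1).

Boundary ∂_3: C_3 → C_2 sends each 3-simplex σ to the alternating sum Σ_i (−1)^i (σ with its i-th vertex removed). For instance
  ∂[v_0,v_1,v_2,v_3] = [v_1,v_2,v_3] − [v_0,v_2,v_3] + [v_0,v_1,v_3] − [v_0,v_1,v_2],
  ∂[v_0,v_2,v_3,v_4] = [v_2,v_3,v_4] − [v_0,v_3,v_4] + [v_0,v_2,v_4] − [v_0,v_2,v_3].
The resulting 10×5 matrix has rank 4, and its Smith normal form has invariant factors (1,1,1,1).

From H_k ≅ ker(∂_k) / im(∂_{k+1}) we obtain:

  H_0: rank C_0 − rank ∂_1 = 5 − 4 = 1, and the invariant factors of ∂_1 are all 1, so H_0 ≅ Z.
  H_1: rank ker ∂_1 − rank ∂_2 = (10 − 4) − 6 = 0, and the invariant factors of ∂_2 are all 1, so H_1 ≅ 0.
  H_2: rank ker ∂_2 − rank ∂_3 = (10 − 6) − 4 = 0, and the invariant factors of ∂_3 are all 1, so H_2 ≅ 0.
  H_3: rank ker ∂_3 − rank ∂_4 = (5 − 4) − 0 = 1, and there is no ∂_4, so H_3 ≅ Z.

Hence the Betti numbers are b_0 = 1, b_1 = 0, b_2 = 0, b_3 = 1.

b_0 = 1, b_1 = 0, b_2 = 0, b_3 = 1.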